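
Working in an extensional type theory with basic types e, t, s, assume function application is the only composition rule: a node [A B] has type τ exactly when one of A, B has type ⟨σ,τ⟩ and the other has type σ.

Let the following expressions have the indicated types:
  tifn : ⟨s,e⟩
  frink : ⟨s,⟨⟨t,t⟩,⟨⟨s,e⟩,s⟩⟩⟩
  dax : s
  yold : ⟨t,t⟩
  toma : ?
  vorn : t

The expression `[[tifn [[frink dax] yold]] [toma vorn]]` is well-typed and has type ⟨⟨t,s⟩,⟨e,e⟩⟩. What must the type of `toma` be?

⟨t,⟨s,⟨⟨t,s⟩,⟨e,e⟩⟩⟩⟩

[[tifn [[frink dax] yold]] [toma vorn]] must have type ⟨⟨t,s⟩,⟨e,e⟩⟩. The sister [tifn [[frink dax] yold]] has type s; that is not a function onto ⟨⟨t,s⟩,⟨e,e⟩⟩, so [toma vorn] must be the functor, of type ⟨s,⟨⟨t,s⟩,⟨e,e⟩⟩⟩.
[toma vorn] must have type ⟨s,⟨⟨t,s⟩,⟨e,e⟩⟩⟩. The sister vorn has type t; that is not a function onto ⟨s,⟨⟨t,s⟩,⟨e,e⟩⟩⟩, so toma must be the functor, of type ⟨t,⟨s,⟨⟨t,s⟩,⟨e,e⟩⟩⟩⟩.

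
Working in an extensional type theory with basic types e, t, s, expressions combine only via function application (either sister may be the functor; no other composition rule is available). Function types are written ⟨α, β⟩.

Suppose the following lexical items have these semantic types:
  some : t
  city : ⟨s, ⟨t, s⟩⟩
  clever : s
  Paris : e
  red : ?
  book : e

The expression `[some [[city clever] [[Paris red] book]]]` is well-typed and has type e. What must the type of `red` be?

⟨e, ⟨e, ⟨⟨t, s⟩, ⟨t, e⟩⟩⟩⟩

For [some [[city clever] [[Paris red] book]]] to have type e with some of type t, [[city clever] [[Paris red] book]] must be the function: [[city clever] [[Paris red] book]] : ⟨t, e⟩.
For [[city clever] [[Paris red] book]] to have type ⟨t, e⟩ with [city clever] of type ⟨t, s⟩, [[Paris red] book] must be the function: [[Paris red] book] : ⟨⟨t, s⟩, ⟨t, e⟩⟩.
For [[Paris red] book] to have type ⟨⟨t, s⟩, ⟨t, e⟩⟩ with book of type e, [Paris red] must be the function: [Paris red] : ⟨e, ⟨⟨t, s⟩, ⟨t, e⟩⟩⟩.
For [Paris red] to have type ⟨e, ⟨⟨t, s⟩, ⟨t, e⟩⟩⟩ with Paris of type e, red must be the function: red : ⟨e, ⟨e, ⟨⟨t, s⟩, ⟨t, e⟩⟩⟩⟩.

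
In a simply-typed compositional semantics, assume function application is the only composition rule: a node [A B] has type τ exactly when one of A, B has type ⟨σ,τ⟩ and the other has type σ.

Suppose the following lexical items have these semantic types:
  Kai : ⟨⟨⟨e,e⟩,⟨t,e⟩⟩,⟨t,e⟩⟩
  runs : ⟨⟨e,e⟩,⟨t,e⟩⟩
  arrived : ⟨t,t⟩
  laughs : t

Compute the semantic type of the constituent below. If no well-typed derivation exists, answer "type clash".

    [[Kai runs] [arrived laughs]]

e

[Kai runs] — Kai of type ⟨⟨⟨e,e⟩,⟨t,e⟩⟩,⟨t,e⟩⟩ combines with runs of type ⟨⟨e,e⟩,⟨t,e⟩⟩: type ⟨t,e⟩.
[arrived laughs] — arrived of type ⟨t,t⟩ combines with laughs of type t: type t.
[[Kai runs] [arrived laughs]] — [Kai runs] of type ⟨t,e⟩ combines with [arrived laughs] of type t: type e.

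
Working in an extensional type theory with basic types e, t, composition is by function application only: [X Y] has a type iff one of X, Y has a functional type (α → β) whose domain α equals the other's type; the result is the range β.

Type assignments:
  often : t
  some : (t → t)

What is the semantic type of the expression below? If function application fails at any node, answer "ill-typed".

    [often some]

[often some]: some is (t → t), often is t; result t.

t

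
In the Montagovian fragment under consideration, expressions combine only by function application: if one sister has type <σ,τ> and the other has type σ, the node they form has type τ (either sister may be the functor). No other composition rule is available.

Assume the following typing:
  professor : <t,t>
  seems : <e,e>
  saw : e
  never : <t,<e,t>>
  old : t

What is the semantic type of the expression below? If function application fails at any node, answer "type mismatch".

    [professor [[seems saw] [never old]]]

t

[seems saw] — seems of type <e,e> combines with saw of type e: type e.
[never old] — never of type <t,<e,t>> combines with old of type t: type <e,t>.
[[seems saw] [never old]] — [never old] of type <e,t> combines with [seems saw] of type e: type t.
[professor [[seems saw] [never old]]] — professor of type <t,t> combines with [[seems saw] [never old]] of type t: type t.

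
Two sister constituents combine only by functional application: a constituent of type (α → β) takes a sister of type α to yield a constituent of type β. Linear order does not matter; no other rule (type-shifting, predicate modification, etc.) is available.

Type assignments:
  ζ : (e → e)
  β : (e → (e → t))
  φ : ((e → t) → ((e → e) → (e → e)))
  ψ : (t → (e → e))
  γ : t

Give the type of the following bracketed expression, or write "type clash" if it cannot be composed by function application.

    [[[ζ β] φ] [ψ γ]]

[ζ β]: (e → e) and (e → (e → t)) cannot combine by function application — type clash.

type clash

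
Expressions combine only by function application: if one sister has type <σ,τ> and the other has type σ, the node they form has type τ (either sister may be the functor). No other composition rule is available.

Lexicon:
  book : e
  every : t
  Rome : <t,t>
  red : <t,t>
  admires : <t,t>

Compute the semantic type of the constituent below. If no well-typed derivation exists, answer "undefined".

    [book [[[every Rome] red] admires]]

undefined

At [every Rome], Rome : <t,t> takes every : t, giving t.
At [[every Rome] red], red : <t,t> takes [every Rome] : t, giving t.
At [[[every Rome] red] admires], admires : <t,t> takes [[every Rome] red] : t, giving t.
[book [[[every Rome] red] admires]]: e with t — neither is a function whose domain matches the other; composition fails here.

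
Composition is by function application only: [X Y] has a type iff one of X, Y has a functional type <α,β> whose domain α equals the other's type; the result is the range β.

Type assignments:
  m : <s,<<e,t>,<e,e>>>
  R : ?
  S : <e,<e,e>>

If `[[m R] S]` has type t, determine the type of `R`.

[[m R] S] is required to be t. S : <e,<e,e>> cannot yield t as functor, so [m R] : <<e,<e,e>>,t>.
[m R] is required to be <<e,<e,e>>,t>. m : <s,<<e,t>,<e,e>>> cannot yield <<e,<e,e>>,t> as functor, so R : <<s,<<e,t>,<e,e>>>,<<e,<e,e>>,t>>.

<<s,<<e,t>,<e,e>>>,<<e,<e,e>>,t>>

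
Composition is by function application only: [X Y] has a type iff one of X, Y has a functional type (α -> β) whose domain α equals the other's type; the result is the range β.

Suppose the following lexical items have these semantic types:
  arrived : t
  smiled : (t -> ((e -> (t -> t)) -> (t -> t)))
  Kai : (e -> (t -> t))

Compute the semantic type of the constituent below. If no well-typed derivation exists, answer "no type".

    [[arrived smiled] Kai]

(t -> t)

[arrived smiled]: functor smiled : (t -> ((e -> (t -> t)) -> (t -> t))), argument arrived : t; result ((e -> (t -> t)) -> (t -> t)).
[[arrived smiled] Kai]: functor [arrived smiled] : ((e -> (t -> t)) -> (t -> t)), argument Kai : (e -> (t -> t)); result (t -> t).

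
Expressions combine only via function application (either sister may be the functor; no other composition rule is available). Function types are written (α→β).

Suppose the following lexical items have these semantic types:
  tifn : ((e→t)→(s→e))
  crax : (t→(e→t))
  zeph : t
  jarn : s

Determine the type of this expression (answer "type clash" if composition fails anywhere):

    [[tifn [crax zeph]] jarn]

e

[crax zeph]: (t→(e→t)) applied to t yields (e→t).
[tifn [crax zeph]]: ((e→t)→(s→e)) applied to (e→t) yields (s→e).
[[tifn [crax zeph]] jarn]: (s→e) applied to s yields e.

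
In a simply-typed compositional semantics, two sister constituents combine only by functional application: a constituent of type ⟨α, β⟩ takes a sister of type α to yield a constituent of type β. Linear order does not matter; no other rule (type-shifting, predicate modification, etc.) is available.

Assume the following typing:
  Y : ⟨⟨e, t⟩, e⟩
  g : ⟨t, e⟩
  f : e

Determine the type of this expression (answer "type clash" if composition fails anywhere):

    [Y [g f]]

[g f]: ⟨t, e⟩ with e — neither is a function whose domain matches the other; composition fails here.

type clash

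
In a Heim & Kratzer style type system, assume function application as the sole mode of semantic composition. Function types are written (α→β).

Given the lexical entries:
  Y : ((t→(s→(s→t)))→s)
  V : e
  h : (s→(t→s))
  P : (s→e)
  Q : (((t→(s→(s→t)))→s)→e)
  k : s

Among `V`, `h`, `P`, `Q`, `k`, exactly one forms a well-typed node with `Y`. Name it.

V : e — Y needs (t→(s→(s→t))); V needs nothing (atomic); neither fits.
h : (s→(t→s)) — Y needs (t→(s→(s→t))); h needs s; neither fits.
P : (s→e) — Y needs (t→(s→(s→t))); P needs s; neither fits.
Q — combines: Q : (((t→(s→(s→t)))→s)→e) takes Y : ((t→(s→(s→t)))→s) as argument, giving e.
k : s — Y needs (t→(s→(s→t))); k needs nothing (atomic); neither fits.

Q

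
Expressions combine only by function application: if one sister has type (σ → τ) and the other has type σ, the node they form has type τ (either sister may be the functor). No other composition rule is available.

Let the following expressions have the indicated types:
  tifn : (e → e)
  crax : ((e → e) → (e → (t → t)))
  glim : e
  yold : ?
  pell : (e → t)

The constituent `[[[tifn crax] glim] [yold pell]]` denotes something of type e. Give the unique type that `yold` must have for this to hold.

((e → t) → ((t → t) → e))

[[[tifn crax] glim] [yold pell]] must have type e. The sister [[tifn crax] glim] has type (t → t); that is not a function onto e, so [yold pell] must be the functor, of type ((t → t) → e).
[yold pell] must have type ((t → t) → e). The sister pell has type (e → t); that is not a function onto ((t → t) → e), so yold must be the functor, of type ((e → t) → ((t → t) → e)).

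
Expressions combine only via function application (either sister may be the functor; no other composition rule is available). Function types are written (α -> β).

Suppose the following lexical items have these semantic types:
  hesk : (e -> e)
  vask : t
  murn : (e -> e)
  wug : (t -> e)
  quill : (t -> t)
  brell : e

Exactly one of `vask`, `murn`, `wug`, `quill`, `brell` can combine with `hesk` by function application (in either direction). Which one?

brell

vask : t — hesk needs e; vask needs nothing (atomic); neither fits.
murn : (e -> e) — hesk needs e; murn needs e; neither fits.
wug : (t -> e) — hesk needs e; wug needs t; neither fits.
quill : (t -> t) — hesk needs e; quill needs t; neither fits.
brell — combines: hesk : (e -> e) takes brell : e as argument, giving e.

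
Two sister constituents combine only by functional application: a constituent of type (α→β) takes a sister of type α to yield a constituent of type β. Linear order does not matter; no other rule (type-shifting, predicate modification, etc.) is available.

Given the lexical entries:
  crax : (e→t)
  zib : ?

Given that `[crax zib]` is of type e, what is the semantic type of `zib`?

[crax zib] is required to be e. crax : (e→t) cannot yield e as functor, so zib : ((e→t)→e).

((e→t)→e)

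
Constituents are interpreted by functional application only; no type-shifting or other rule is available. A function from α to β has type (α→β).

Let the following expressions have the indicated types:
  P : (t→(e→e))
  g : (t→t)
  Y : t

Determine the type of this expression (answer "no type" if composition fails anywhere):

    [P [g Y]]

(e→e)

[g Y]: functor g : (t→t), argument Y : t; result t.
[P [g Y]]: functor P : (t→(e→e)), argument [g Y] : t; result (e→e).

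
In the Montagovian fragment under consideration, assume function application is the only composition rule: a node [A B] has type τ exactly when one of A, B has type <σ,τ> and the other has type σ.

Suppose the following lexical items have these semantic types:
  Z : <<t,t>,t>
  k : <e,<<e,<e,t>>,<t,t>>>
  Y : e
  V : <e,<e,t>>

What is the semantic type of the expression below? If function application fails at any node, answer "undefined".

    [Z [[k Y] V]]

t

[k Y]: <e,<<e,<e,t>>,<t,t>>> applied to e yields <<e,<e,t>>,<t,t>>.
[[k Y] V]: <<e,<e,t>>,<t,t>> applied to <e,<e,t>> yields <t,t>.
[Z [[k Y] V]]: <<t,t>,t> applied to <t,t> yields t.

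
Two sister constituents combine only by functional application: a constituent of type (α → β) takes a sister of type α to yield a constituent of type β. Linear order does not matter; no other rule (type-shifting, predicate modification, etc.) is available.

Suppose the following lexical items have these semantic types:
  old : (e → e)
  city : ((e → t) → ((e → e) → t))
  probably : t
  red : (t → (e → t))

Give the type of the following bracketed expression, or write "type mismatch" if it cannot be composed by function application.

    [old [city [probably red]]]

[probably red]: functor red : (t → (e → t)), argument probably : t; result (e → t).
[city [probably red]]: functor city : ((e → t) → ((e → e) → t)), argument [probably red] : (e → t); result ((e → e) → t).
[old [city [probably red]]]: functor [city [probably red]] : ((e → e) → t), argument old : (e → e); result t.

t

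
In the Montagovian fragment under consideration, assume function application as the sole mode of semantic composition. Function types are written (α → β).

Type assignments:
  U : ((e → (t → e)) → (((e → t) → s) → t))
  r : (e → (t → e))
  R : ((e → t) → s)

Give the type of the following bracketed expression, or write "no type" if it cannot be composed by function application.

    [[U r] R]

t

[U r]: functor U : ((e → (t → e)) → (((e → t) → s) → t)), argument r : (e → (t → e)); result (((e → t) → s) → t).
[[U r] R]: functor [U r] : (((e → t) → s) → t), argument R : ((e → t) → s); result t.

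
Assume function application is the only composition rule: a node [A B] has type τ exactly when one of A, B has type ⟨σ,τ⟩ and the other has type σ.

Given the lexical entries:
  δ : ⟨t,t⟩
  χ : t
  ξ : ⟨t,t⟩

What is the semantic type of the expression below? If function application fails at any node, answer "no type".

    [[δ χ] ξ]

[δ χ]: δ is ⟨t,t⟩, χ is t; result t.
[[δ χ] ξ]: ξ is ⟨t,t⟩, [δ χ] is t; result t.

t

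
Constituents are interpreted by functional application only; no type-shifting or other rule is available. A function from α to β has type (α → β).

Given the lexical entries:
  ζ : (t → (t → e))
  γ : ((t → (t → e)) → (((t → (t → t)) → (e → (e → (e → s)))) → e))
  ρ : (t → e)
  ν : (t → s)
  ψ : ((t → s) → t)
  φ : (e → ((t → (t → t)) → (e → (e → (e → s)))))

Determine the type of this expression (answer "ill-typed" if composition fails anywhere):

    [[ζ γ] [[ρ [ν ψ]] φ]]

e

At [ζ γ], γ : ((t → (t → e)) → (((t → (t → t)) → (e → (e → (e → s)))) → e)) takes ζ : (t → (t → e)), giving (((t → (t → t)) → (e → (e → (e → s)))) → e).
At [ν ψ], ψ : ((t → s) → t) takes ν : (t → s), giving t.
At [ρ [ν ψ]], ρ : (t → e) takes [ν ψ] : t, giving e.
At [[ρ [ν ψ]] φ], φ : (e → ((t → (t → t)) → (e → (e → (e → s))))) takes [ρ [ν ψ]] : e, giving ((t → (t → t)) → (e → (e → (e → s)))).
At [[ζ γ] [[ρ [ν ψ]] φ]], [ζ γ] : (((t → (t → t)) → (e → (e → (e → s)))) → e) takes [[ρ [ν ψ]] φ] : ((t → (t → t)) → (e → (e → (e → s)))), giving e.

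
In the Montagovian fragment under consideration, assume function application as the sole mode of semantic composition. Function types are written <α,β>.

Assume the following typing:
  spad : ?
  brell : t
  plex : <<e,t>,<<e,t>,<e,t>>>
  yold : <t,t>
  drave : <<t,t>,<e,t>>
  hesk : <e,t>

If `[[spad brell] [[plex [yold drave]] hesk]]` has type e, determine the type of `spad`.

<t,<<e,t>,e>>

[[spad brell] [[plex [yold drave]] hesk]] must have type e. The sister [[plex [yold drave]] hesk] has type <e,t>; that is not a function onto e, so [spad brell] must be the functor, of type <<e,t>,e>.
[spad brell] must have type <<e,t>,e>. The sister brell has type t; that is not a function onto <<e,t>,e>, so spad must be the functor, of type <t,<<e,t>,e>>.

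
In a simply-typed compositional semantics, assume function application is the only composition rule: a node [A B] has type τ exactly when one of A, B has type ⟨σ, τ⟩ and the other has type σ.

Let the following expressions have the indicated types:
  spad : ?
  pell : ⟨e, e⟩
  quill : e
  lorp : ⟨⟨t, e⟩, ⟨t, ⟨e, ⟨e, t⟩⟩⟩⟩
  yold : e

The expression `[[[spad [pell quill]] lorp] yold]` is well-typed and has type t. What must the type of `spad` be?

⟨e, ⟨⟨⟨t, e⟩, ⟨t, ⟨e, ⟨e, t⟩⟩⟩⟩, ⟨e, t⟩⟩⟩

[[[spad [pell quill]] lorp] yold] is required to be t. yold : e cannot yield t as functor, so [[spad [pell quill]] lorp] : ⟨e, t⟩.
[[spad [pell quill]] lorp] is required to be ⟨e, t⟩. lorp : ⟨⟨t, e⟩, ⟨t, ⟨e, ⟨e, t⟩⟩⟩⟩ cannot yield ⟨e, t⟩ as functor, so [spad [pell quill]] : ⟨⟨⟨t, e⟩, ⟨t, ⟨e, ⟨e, t⟩⟩⟩⟩, ⟨e, t⟩⟩.
[spad [pell quill]] is required to be ⟨⟨⟨t, e⟩, ⟨t, ⟨e, ⟨e, t⟩⟩⟩⟩, ⟨e, t⟩⟩. [pell quill] : e cannot yield ⟨⟨⟨t, e⟩, ⟨t, ⟨e, ⟨e, t⟩⟩⟩⟩, ⟨e, t⟩⟩ as functor, so spad : ⟨e, ⟨⟨⟨t, e⟩, ⟨t, ⟨e, ⟨e, t⟩⟩⟩⟩, ⟨e, t⟩⟩⟩.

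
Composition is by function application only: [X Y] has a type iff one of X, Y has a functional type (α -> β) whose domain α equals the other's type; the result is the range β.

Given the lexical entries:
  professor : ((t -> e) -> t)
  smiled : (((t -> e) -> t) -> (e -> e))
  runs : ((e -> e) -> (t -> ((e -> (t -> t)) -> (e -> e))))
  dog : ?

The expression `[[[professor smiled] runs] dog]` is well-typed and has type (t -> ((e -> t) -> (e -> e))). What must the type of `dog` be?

For [[[professor smiled] runs] dog] to have type (t -> ((e -> t) -> (e -> e))) with [[professor smiled] runs] of type (t -> ((e -> (t -> t)) -> (e -> e))), dog must be the function: dog : ((t -> ((e -> (t -> t)) -> (e -> e))) -> (t -> ((e -> t) -> (e -> e)))).

((t -> ((e -> (t -> t)) -> (e -> e))) -> (t -> ((e -> t) -> (e -> e))))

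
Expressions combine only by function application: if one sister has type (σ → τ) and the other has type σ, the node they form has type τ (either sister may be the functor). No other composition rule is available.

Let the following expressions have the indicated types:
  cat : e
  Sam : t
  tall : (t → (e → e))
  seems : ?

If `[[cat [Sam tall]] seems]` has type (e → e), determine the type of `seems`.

For [[cat [Sam tall]] seems] to have type (e → e) with [cat [Sam tall]] of type e, seems must be the function: seems : (e → (e → e)).

(e → (e → e))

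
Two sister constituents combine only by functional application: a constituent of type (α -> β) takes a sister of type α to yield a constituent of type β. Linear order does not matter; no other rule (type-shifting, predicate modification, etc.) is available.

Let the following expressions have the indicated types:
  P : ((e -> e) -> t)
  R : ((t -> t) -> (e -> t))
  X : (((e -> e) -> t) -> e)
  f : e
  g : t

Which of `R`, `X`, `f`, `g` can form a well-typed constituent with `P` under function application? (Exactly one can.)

X

R : ((t -> t) -> (e -> t)) — does not combine with P.
X — combines: X : (((e -> e) -> t) -> e) takes P : ((e -> e) -> t) as argument, giving e.
f : e — does not combine with P.
g : t — does not combine with P.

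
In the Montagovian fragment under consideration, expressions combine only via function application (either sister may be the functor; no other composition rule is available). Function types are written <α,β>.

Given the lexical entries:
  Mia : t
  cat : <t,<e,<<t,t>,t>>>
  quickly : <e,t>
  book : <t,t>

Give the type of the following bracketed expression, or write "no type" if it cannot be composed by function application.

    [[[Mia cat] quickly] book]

[Mia cat]: cat is <t,<e,<<t,t>,t>>>, Mia is t; result <e,<<t,t>,t>>.
[[Mia cat] quickly]: <e,<<t,t>,t>> and <e,t> cannot combine by function application — type clash.

no type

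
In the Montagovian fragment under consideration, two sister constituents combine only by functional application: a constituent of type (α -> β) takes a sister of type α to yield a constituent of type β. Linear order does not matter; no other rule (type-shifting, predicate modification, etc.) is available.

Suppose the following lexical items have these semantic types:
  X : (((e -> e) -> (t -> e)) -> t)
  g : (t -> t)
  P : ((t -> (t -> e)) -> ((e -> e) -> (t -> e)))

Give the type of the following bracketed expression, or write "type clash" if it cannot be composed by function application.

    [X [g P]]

At [g P]: neither (t -> t) nor ((t -> (t -> e)) -> ((e -> e) -> (t -> e))) can take the other as argument; the node is ill-typed.

type clash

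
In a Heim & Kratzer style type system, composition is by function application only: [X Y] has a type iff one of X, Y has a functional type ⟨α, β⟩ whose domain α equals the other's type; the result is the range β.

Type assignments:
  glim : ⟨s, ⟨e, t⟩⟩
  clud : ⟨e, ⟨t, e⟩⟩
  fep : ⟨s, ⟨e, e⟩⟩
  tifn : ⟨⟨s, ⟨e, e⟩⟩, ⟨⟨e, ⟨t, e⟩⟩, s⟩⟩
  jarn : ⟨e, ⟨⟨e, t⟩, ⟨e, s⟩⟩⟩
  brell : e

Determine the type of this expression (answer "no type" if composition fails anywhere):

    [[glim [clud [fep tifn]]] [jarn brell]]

⟨e, s⟩

[fep tifn]: ⟨⟨s, ⟨e, e⟩⟩, ⟨⟨e, ⟨t, e⟩⟩, s⟩⟩ applied to ⟨s, ⟨e, e⟩⟩ yields ⟨⟨e, ⟨t, e⟩⟩, s⟩.
[clud [fep tifn]]: ⟨⟨e, ⟨t, e⟩⟩, s⟩ applied to ⟨e, ⟨t, e⟩⟩ yields s.
[glim [clud [fep tifn]]]: ⟨s, ⟨e, t⟩⟩ applied to s yields ⟨e, t⟩.
[jarn brell]: ⟨e, ⟨⟨e, t⟩, ⟨e, s⟩⟩⟩ applied to e yields ⟨⟨e, t⟩, ⟨e, s⟩⟩.
[[glim [clud [fep tifn]]] [jarn brell]]: ⟨⟨e, t⟩, ⟨e, s⟩⟩ applied to ⟨e, t⟩ yields ⟨e, s⟩.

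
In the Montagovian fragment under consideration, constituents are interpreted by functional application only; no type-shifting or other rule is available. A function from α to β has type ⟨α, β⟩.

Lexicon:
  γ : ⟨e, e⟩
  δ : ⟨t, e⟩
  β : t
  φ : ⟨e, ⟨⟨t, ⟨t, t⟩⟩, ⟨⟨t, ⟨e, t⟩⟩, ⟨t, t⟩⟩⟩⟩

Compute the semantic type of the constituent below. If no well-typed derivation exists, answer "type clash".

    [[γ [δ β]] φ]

At [δ β], δ : ⟨t, e⟩ takes β : t, giving e.
At [γ [δ β]], γ : ⟨e, e⟩ takes [δ β] : e, giving e.
At [[γ [δ β]] φ], φ : ⟨e, ⟨⟨t, ⟨t, t⟩⟩, ⟨⟨t, ⟨e, t⟩⟩, ⟨t, t⟩⟩⟩⟩ takes [γ [δ β]] : e, giving ⟨⟨t, ⟨t, t⟩⟩, ⟨⟨t, ⟨e, t⟩⟩, ⟨t, t⟩⟩⟩.

⟨⟨t, ⟨t, t⟩⟩, ⟨⟨t, ⟨e, t⟩⟩, ⟨t, t⟩⟩⟩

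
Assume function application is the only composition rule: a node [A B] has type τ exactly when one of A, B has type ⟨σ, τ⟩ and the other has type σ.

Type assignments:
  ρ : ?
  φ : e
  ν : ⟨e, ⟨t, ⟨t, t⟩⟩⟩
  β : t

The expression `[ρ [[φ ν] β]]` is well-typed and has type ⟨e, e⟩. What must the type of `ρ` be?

At [ρ [[φ ν] β]] (required: ⟨e, e⟩): [[φ ν] β] is ⟨t, t⟩, which is not a function with range ⟨e, e⟩; hence ρ is the functor — type ⟨⟨t, t⟩, ⟨e, e⟩⟩.

⟨⟨t, t⟩, ⟨e, e⟩⟩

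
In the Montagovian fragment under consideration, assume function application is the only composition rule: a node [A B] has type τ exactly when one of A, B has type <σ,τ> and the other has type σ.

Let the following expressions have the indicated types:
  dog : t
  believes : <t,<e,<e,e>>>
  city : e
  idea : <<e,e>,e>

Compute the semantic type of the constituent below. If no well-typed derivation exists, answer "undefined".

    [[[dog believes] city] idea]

e

[dog believes]: believes is <t,<e,<e,e>>>, dog is t; result <e,<e,e>>.
[[dog believes] city]: [dog believes] is <e,<e,e>>, city is e; result <e,e>.
[[[dog believes] city] idea]: idea is <<e,e>,e>, [[dog believes] city] is <e,e>; result e.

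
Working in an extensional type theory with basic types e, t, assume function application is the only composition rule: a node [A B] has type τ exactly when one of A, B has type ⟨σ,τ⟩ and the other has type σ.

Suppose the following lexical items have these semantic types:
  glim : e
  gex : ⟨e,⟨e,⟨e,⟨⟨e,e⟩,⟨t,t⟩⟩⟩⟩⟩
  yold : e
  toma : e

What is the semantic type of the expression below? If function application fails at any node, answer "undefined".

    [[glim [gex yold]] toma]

⟨⟨e,e⟩,⟨t,t⟩⟩

[gex yold]: functor gex : ⟨e,⟨e,⟨e,⟨⟨e,e⟩,⟨t,t⟩⟩⟩⟩⟩, argument yold : e; result ⟨e,⟨e,⟨⟨e,e⟩,⟨t,t⟩⟩⟩⟩.
[glim [gex yold]]: functor [gex yold] : ⟨e,⟨e,⟨⟨e,e⟩,⟨t,t⟩⟩⟩⟩, argument glim : e; result ⟨e,⟨⟨e,e⟩,⟨t,t⟩⟩⟩.
[[glim [gex yold]] toma]: functor [glim [gex yold]] : ⟨e,⟨⟨e,e⟩,⟨t,t⟩⟩⟩, argument toma : e; result ⟨⟨e,e⟩,⟨t,t⟩⟩.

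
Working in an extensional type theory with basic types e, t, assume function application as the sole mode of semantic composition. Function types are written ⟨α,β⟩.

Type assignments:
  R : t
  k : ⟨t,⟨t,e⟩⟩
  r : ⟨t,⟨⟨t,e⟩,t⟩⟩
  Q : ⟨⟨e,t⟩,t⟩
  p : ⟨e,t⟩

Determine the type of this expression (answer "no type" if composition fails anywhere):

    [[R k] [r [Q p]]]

[R k]: functor k : ⟨t,⟨t,e⟩⟩, argument R : t; result ⟨t,e⟩.
[Q p]: functor Q : ⟨⟨e,t⟩,t⟩, argument p : ⟨e,t⟩; result t.
[r [Q p]]: functor r : ⟨t,⟨⟨t,e⟩,t⟩⟩, argument [Q p] : t; result ⟨⟨t,e⟩,t⟩.
[[R k] [r [Q p]]]: functor [r [Q p]] : ⟨⟨t,e⟩,t⟩, argument [R k] : ⟨t,e⟩; result t.

t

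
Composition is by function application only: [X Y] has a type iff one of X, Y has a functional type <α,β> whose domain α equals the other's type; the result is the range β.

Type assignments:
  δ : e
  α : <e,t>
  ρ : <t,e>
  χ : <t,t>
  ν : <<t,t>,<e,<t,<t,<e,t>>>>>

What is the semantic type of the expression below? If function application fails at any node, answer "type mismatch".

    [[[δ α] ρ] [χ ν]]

<t,<t,<e,t>>>

[δ α]: functor α : <e,t>, argument δ : e; result t.
[[δ α] ρ]: functor ρ : <t,e>, argument [δ α] : t; result e.
[χ ν]: functor ν : <<t,t>,<e,<t,<t,<e,t>>>>>, argument χ : <t,t>; result <e,<t,<t,<e,t>>>>.
[[[δ α] ρ] [χ ν]]: functor [χ ν] : <e,<t,<t,<e,t>>>>, argument [[δ α] ρ] : e; result <t,<t,<e,t>>>.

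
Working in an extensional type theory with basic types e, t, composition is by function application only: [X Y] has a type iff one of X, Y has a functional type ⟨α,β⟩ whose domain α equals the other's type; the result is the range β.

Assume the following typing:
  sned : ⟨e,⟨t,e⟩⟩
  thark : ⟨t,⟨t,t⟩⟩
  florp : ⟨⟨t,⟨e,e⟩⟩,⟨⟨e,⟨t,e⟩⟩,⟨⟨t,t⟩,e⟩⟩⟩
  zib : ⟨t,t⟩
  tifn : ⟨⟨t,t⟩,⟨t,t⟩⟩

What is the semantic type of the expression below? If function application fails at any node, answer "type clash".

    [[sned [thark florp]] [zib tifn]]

type clash

[thark florp]: ⟨t,⟨t,t⟩⟩ with ⟨⟨t,⟨e,e⟩⟩,⟨⟨e,⟨t,e⟩⟩,⟨⟨t,t⟩,e⟩⟩⟩ — neither is a function whose domain matches the other; composition fails here.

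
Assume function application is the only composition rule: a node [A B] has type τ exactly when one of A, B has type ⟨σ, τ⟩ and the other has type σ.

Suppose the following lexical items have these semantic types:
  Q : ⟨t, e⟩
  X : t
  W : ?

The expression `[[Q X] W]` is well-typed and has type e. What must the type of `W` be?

[[Q X] W] must have type e. The sister [Q X] has type e; that is not a function onto e, so W must be the functor, of type ⟨e, e⟩.

⟨e, e⟩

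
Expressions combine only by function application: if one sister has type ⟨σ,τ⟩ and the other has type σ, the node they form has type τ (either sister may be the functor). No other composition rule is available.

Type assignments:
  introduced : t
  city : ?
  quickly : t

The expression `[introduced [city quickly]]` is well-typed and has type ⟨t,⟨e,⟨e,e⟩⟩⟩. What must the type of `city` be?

⟨t,⟨t,⟨t,⟨e,⟨e,e⟩⟩⟩⟩⟩

At [introduced [city quickly]] (required: ⟨t,⟨e,⟨e,e⟩⟩⟩): introduced is t, which is not a function with range ⟨t,⟨e,⟨e,e⟩⟩⟩; hence [city quickly] is the functor — type ⟨t,⟨t,⟨e,⟨e,e⟩⟩⟩⟩.
At [city quickly] (required: ⟨t,⟨t,⟨e,⟨e,e⟩⟩⟩⟩): quickly is t, which is not a function with range ⟨t,⟨t,⟨e,⟨e,e⟩⟩⟩⟩; hence city is the functor — type ⟨t,⟨t,⟨t,⟨e,⟨e,e⟩⟩⟩⟩⟩.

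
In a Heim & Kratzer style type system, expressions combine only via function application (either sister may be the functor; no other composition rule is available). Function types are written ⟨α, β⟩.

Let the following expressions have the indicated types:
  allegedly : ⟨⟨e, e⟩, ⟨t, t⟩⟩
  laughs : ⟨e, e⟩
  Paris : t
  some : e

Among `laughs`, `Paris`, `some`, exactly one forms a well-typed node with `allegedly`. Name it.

laughs — combines: allegedly : ⟨⟨e, e⟩, ⟨t, t⟩⟩ takes laughs : ⟨e, e⟩ as argument, giving ⟨t, t⟩.
Paris : t — allegedly needs ⟨e, e⟩; Paris needs nothing (atomic); neither fits.
some : e — allegedly needs ⟨e, e⟩; some needs nothing (atomic); neither fits.

laughs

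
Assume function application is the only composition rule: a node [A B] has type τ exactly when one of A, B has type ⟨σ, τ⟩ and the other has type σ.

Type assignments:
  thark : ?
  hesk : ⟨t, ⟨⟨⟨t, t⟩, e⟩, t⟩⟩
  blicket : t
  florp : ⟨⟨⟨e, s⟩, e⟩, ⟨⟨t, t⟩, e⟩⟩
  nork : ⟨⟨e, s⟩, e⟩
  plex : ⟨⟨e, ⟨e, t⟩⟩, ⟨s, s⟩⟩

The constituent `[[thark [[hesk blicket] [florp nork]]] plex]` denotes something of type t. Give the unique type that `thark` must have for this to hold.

⟨t, ⟨⟨⟨e, ⟨e, t⟩⟩, ⟨s, s⟩⟩, t⟩⟩

[[thark [[hesk blicket] [florp nork]]] plex] must have type t. The sister plex has type ⟨⟨e, ⟨e, t⟩⟩, ⟨s, s⟩⟩; that is not a function onto t, so [thark [[hesk blicket] [florp nork]]] must be the functor, of type ⟨⟨⟨e, ⟨e, t⟩⟩, ⟨s, s⟩⟩, t⟩.
[thark [[hesk blicket] [florp nork]]] must have type ⟨⟨⟨e, ⟨e, t⟩⟩, ⟨s, s⟩⟩, t⟩. The sister [[hesk blicket] [florp nork]] has type t; that is not a function onto ⟨⟨⟨e, ⟨e, t⟩⟩, ⟨s, s⟩⟩, t⟩, so thark must be the functor, of type ⟨t, ⟨⟨⟨e, ⟨e, t⟩⟩, ⟨s, s⟩⟩, t⟩⟩.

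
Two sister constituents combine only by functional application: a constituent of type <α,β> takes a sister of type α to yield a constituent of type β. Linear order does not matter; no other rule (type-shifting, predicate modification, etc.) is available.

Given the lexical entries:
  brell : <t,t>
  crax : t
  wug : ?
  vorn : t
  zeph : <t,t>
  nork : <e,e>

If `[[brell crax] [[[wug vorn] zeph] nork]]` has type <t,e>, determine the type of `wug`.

<t,<<t,t>,<<e,e>,<t,<t,e>>>>>

[[brell crax] [[[wug vorn] zeph] nork]] must have type <t,e>. The sister [brell crax] has type t; that is not a function onto <t,e>, so [[[wug vorn] zeph] nork] must be the functor, of type <t,<t,e>>.
[[[wug vorn] zeph] nork] must have type <t,<t,e>>. The sister nork has type <e,e>; that is not a function onto <t,<t,e>>, so [[wug vorn] zeph] must be the functor, of type <<e,e>,<t,<t,e>>>.
[[wug vorn] zeph] must have type <<e,e>,<t,<t,e>>>. The sister zeph has type <t,t>; that is not a function onto <<e,e>,<t,<t,e>>>, so [wug vorn] must be the functor, of type <<t,t>,<<e,e>,<t,<t,e>>>>.
[wug vorn] must have type <<t,t>,<<e,e>,<t,<t,e>>>>. The sister vorn has type t; that is not a function onto <<t,t>,<<e,e>,<t,<t,e>>>>, so wug must be the functor, of type <t,<<t,t>,<<e,e>,<t,<t,e>>>>>.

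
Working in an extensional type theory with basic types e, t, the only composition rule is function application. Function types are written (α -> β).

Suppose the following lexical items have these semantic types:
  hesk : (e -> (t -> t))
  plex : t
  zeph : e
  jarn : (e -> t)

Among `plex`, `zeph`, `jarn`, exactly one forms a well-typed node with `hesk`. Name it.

plex : t — does not combine with hesk.
zeph — combines: hesk : (e -> (t -> t)) takes zeph : e as argument, giving (t -> t).
jarn : (e -> t) — does not combine with hesk.

zeph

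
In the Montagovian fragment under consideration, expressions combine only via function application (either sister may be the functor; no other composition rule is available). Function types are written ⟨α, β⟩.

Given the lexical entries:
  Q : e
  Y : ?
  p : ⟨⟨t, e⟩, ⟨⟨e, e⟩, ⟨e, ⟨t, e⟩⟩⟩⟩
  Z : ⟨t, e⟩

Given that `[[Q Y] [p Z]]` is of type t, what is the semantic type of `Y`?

⟨e, ⟨⟨⟨e, e⟩, ⟨e, ⟨t, e⟩⟩⟩, t⟩⟩

[[Q Y] [p Z]] must have type t. The sister [p Z] has type ⟨⟨e, e⟩, ⟨e, ⟨t, e⟩⟩⟩; that is not a function onto t, so [Q Y] must be the functor, of type ⟨⟨⟨e, e⟩, ⟨e, ⟨t, e⟩⟩⟩, t⟩.
[Q Y] must have type ⟨⟨⟨e, e⟩, ⟨e, ⟨t, e⟩⟩⟩, t⟩. The sister Q has type e; that is not a function onto ⟨⟨⟨e, e⟩, ⟨e, ⟨t, e⟩⟩⟩, t⟩, so Y must be the functor, of type ⟨e, ⟨⟨⟨e, e⟩, ⟨e, ⟨t, e⟩⟩⟩, t⟩⟩.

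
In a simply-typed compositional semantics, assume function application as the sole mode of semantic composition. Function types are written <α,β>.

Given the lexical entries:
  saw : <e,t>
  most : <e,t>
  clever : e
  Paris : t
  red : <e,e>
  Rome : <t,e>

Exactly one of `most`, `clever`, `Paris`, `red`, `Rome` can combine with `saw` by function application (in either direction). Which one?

most : <e,t> — does not combine with saw.
clever — combines: saw : <e,t> takes clever : e as argument, giving t.
Paris : t — does not combine with saw.
red : <e,e> — does not combine with saw.
Rome : <t,e> — does not combine with saw.

clever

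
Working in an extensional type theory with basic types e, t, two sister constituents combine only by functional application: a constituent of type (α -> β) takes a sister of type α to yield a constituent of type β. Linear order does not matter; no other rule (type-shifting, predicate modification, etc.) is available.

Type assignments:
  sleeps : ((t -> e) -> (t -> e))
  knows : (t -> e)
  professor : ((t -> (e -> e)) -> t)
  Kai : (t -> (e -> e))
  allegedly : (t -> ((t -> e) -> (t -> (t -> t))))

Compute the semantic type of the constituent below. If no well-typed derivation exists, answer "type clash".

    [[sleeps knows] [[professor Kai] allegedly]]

[sleeps knows]: sleeps is ((t -> e) -> (t -> e)), knows is (t -> e); result (t -> e).
[professor Kai]: professor is ((t -> (e -> e)) -> t), Kai is (t -> (e -> e)); result t.
[[professor Kai] allegedly]: allegedly is (t -> ((t -> e) -> (t -> (t -> t)))), [professor Kai] is t; result ((t -> e) -> (t -> (t -> t))).
[[sleeps knows] [[professor Kai] allegedly]]: [[professor Kai] allegedly] is ((t -> e) -> (t -> (t -> t))), [sleeps knows] is (t -> e); result (t -> (t -> t)).

(t -> (t -> t))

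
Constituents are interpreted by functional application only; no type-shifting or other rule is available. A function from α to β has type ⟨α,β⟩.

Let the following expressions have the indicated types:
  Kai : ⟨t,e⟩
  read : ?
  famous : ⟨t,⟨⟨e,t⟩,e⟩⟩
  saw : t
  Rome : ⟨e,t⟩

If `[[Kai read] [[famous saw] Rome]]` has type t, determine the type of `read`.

[[Kai read] [[famous saw] Rome]] must have type t. The sister [[famous saw] Rome] has type e; that is not a function onto t, so [Kai read] must be the functor, of type ⟨e,t⟩.
[Kai read] must have type ⟨e,t⟩. The sister Kai has type ⟨t,e⟩; that is not a function onto ⟨e,t⟩, so read must be the functor, of type ⟨⟨t,e⟩,⟨e,t⟩⟩.

⟨⟨t,e⟩,⟨e,t⟩⟩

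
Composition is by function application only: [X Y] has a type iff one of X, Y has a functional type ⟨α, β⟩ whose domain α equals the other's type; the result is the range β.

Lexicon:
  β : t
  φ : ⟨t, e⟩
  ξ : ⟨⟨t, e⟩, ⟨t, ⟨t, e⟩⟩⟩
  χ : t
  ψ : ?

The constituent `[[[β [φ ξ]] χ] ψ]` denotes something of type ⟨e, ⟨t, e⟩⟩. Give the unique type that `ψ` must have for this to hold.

⟨e, ⟨e, ⟨t, e⟩⟩⟩

[[[β [φ ξ]] χ] ψ] is required to be ⟨e, ⟨t, e⟩⟩. [[β [φ ξ]] χ] : e cannot yield ⟨e, ⟨t, e⟩⟩ as functor, so ψ : ⟨e, ⟨e, ⟨t, e⟩⟩⟩.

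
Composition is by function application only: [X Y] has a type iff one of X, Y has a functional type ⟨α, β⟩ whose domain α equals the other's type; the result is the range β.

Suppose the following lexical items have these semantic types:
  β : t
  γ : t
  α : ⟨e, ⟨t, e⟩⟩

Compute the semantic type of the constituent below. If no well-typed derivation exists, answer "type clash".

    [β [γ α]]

type clash

[γ α]: t and ⟨e, ⟨t, e⟩⟩ cannot combine by function application — type clash.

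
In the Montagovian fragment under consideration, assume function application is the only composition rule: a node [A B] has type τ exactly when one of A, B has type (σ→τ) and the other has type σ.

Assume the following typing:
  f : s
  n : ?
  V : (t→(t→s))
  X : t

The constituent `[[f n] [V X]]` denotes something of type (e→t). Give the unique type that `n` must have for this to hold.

At [[f n] [V X]] (required: (e→t)): [V X] is (t→s), which is not a function with range (e→t); hence [f n] is the functor — type ((t→s)→(e→t)).
At [f n] (required: ((t→s)→(e→t))): f is s, which is not a function with range ((t→s)→(e→t)); hence n is the functor — type (s→((t→s)→(e→t))).

(s→((t→s)→(e→t)))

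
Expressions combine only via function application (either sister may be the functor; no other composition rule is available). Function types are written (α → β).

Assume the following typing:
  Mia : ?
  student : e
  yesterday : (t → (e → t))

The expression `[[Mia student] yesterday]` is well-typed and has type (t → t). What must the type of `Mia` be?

[[Mia student] yesterday] must have type (t → t). The sister yesterday has type (t → (e → t)); that is not a function onto (t → t), so [Mia student] must be the functor, of type ((t → (e → t)) → (t → t)).
[Mia student] must have type ((t → (e → t)) → (t → t)). The sister student has type e; that is not a function onto ((t → (e → t)) → (t → t)), so Mia must be the functor, of type (e → ((t → (e → t)) → (t → t))).

(e → ((t → (e → t)) → (t → t)))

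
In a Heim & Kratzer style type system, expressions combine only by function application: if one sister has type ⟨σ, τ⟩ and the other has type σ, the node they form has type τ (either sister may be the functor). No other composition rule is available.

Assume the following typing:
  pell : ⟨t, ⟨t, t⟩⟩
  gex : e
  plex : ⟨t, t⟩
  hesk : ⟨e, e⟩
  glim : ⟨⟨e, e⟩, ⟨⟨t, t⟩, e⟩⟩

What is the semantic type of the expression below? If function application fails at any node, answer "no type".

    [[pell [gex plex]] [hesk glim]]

no type

At [gex plex]: neither e nor ⟨t, t⟩ can take the other as argument; the node is ill-typed.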